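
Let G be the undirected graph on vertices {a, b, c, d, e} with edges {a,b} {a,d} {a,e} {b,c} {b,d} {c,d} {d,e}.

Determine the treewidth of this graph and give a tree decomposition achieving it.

Every bag has size at most 3, so the width is 3 − 1 = 2 and tw(G) ≤ 2. Conversely, {b, c, d} is a clique of size 3, and the vertices of any clique must share a bag in every tree decomposition; so some bag has ≥ 3 vertices and tw(G) ≥ 2. Hence tw(G) = 2 exactly.

Treewidth 2.
One such decomposition:
Bags: B1 = {b, c, d}  B2 = {a, b, d}  B3 = {a, d, e}
Tree: B1–B2, B2–B3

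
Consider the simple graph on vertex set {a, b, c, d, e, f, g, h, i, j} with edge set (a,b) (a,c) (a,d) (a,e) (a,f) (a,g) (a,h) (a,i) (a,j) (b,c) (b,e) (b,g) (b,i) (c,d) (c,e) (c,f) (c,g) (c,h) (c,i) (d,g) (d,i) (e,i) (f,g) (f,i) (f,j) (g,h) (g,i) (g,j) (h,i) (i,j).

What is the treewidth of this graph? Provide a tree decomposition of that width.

Treewidth 4.
One such decomposition:
Bags: B1 = {a, b, c, g, i}  B2 = {a, c, f, g, i}  B3 = {a, c, g, h, i}  B4 = {a, b, c, e, i}  B5 = {a, c, d, g, i}  B6 = {a, f, g, i, j}
Tree: B1–B2, B2–B3, B1–B4, B1–B5, B2–B6

Every bag has size at most 5, so the width is 5 − 1 = 4 and tw(G) ≤ 4. On the other hand G contains the 5-clique {a, f, g, i, j}. A clique must lie in a single bag of any decomposition, so no decomposition can have width below 4. Combining the bounds, tw(G) = 4.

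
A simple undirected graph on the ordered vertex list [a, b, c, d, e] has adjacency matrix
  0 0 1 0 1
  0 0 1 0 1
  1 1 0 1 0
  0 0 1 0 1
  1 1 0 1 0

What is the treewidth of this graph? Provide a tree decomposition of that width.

Treewidth 2.
One such decomposition:
Bags: B1 = {b, c, e}  B2 = {a, c, e}  B3 = {c, d, e}
Tree: B1–B2, B2–B3

The largest bag has 3 vertices, giving width 2; this decomposition certifies tw(G) ≤ 2. Since b–c–a–e–b is a cycle in G, G is not acyclic. Forests are exactly the graphs of treewidth ≤ 1, so tw(G) ≥ 2. Hence tw(G) = 2 exactly.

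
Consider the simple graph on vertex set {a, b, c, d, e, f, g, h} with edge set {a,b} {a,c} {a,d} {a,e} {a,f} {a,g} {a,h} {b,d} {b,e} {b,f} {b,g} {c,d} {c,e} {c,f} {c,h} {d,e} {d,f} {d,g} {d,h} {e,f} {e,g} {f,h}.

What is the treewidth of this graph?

A width-4 tree decomposition is:
Bags: B1 = {a, c, d, e, f}  B2 = {a, b, d, e, f}  B3 = {a, b, d, e, g}  B4 = {a, c, d, f, h}
Tree: B1–B2, B2–B3, B1–B4
Each bag holds 5 vertices, so the decomposition has width 4, which upper-bounds the treewidth. Conversely, {a, b, d, e, g} is a clique of size 5, and the vertices of any clique must share a bag in every tree decomposition; so some bag has ≥ 5 vertices and tw(G) ≥ 4. Combining the bounds, tw(G) = 4.

4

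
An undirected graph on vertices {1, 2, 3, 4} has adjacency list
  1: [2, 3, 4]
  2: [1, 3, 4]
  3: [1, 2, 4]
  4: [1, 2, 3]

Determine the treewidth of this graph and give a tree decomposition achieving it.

Treewidth 3.
One optimal decomposition is:
Bags: B1 = {1, 2, 3, 4}
Tree: (single bag)

A single bag containing all 4 vertices is trivially a valid decomposition of width 3. Conversely, {1, 2, 3, 4} is a clique of size 4, and the vertices of any clique must share a bag in every tree decomposition; so some bag has ≥ 4 vertices and tw(G) ≥ 3. Combining the bounds, tw(G) = 3.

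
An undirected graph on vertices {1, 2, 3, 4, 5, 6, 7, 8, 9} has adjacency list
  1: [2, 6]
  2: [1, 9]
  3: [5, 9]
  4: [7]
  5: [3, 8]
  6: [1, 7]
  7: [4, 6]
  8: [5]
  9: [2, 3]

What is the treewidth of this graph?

A width-1 tree decomposition is:
Bags: B1 = {5, 8}  B2 = {3, 5}  B3 = {3, 9}  B4 = {2, 9}  B5 = {1, 2}  B6 = {1, 6}  B7 = {6, 7}  B8 = {4, 7}
Tree: B1–B2, B2–B3, B3–B4, B4–B5, B5–B6, B6–B7, B7–B8
Each bag holds 2 vertices, so the decomposition has width 1, which upper-bounds the treewidth. G has an edge, so its treewidth is at least 1. The upper and lower bounds meet at 1, so that is the treewidth.

1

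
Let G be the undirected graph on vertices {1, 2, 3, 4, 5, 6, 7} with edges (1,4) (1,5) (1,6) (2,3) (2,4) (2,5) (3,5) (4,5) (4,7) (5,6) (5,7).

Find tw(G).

A width-2 tree decomposition is:
Bags: B1 = {1, 5, 6}  B2 = {1, 4, 5}  B3 = {4, 5, 7}  B4 = {2, 4, 5}  B5 = {2, 3, 5}
Tree: B1–B2, B2–B3, B2–B4, B4–B5
Every bag has size at most 3, so the width is 3 − 1 = 2 and tw(G) ≤ 2. For the lower bound, the 3 vertices {2, 3, 5} are pairwise adjacent, and any tree decomposition puts a clique entirely inside one bag — forcing width ≥ 2. The upper and lower bounds meet at 2, so that is the treewidth.

2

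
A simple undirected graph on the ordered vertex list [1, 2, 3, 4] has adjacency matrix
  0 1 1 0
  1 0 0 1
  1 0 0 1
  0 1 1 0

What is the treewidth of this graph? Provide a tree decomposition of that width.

Treewidth 2.
Bags: B1 = {2, 3, 4}  B2 = {1, 2, 3}
Tree: B1–B2

Every bag has size at most 3, so the width is 3 − 1 = 2 and tw(G) ≤ 2. For the lower bound, G contains the cycle 3–4–2–1–3, so G is not a forest; only forests have treewidth ≤ 1, hence tw(G) ≥ 2. Therefore the treewidth is 2.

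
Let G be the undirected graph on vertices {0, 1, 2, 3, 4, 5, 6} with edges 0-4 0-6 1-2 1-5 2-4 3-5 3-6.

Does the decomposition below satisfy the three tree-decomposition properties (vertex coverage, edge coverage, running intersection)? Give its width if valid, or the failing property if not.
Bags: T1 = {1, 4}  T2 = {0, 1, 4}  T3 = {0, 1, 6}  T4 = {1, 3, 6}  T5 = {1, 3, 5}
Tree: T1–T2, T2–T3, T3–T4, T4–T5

No — vertex 2 appears in no bag.

A tree decomposition must satisfy three properties: every vertex lies in some bag; for every edge, both endpoints lie together in some bag; and for every vertex, the bags containing it form a connected subtree. Here vertex 2 appears in no bag, so the decomposition is invalid.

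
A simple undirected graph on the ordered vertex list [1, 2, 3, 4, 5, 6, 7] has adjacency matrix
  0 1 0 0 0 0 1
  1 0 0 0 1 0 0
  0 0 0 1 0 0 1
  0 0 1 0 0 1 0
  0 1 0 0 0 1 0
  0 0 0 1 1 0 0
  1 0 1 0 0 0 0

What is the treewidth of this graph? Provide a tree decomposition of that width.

Treewidth 2.
One such decomposition:
Bags: B1 = {3, 4, 6}  B2 = {3, 5, 6}  B3 = {2, 3, 5}  B4 = {1, 2, 3}  B5 = {1, 3, 7}
Tree: B1–B2, B2–B3, B3–B4, B4–B5

Every bag has size at most 3, so the width is 3 − 1 = 2 and tw(G) ≤ 2. For the lower bound, G contains the cycle 3–4–6–5–2–1–7–3, so G is not a forest; only forests have treewidth ≤ 1, hence tw(G) ≥ 2. Combining the bounds, tw(G) = 2.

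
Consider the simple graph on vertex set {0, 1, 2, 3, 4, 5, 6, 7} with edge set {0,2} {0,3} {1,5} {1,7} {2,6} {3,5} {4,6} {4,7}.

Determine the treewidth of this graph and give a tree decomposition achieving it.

Treewidth 2.
One optimal decomposition is:
Bags: B1 = {0, 2, 3}  B2 = {2, 3, 6}  B3 = {3, 4, 6}  B4 = {3, 4, 7}  B5 = {1, 3, 7}  B6 = {1, 3, 5}
Tree: B1–B2, B2–B3, B3–B4, B4–B5, B5–B6

Every bag has size at most 3, so the width is 3 − 1 = 2 and tw(G) ≤ 2. For the lower bound, G contains the cycle 3–0–2–6–4–7–1–5–3, so G is not a forest; only forests have treewidth ≤ 1, hence tw(G) ≥ 2. Hence tw(G) = 2 exactly.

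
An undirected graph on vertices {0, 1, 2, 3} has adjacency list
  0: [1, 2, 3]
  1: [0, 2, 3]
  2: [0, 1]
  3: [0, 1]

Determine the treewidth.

A width-2 tree decomposition is:
Bags: B1 = {0, 1, 3}  B2 = {0, 1, 2}
Tree: B1–B2
Each bag holds 3 vertices, so the decomposition has width 2, which upper-bounds the treewidth. Conversely, {0, 1, 2} is a clique of size 3, and the vertices of any clique must share a bag in every tree decomposition; so some bag has ≥ 3 vertices and tw(G) ≥ 2. The upper and lower bounds meet at 2, so that is the treewidth.

2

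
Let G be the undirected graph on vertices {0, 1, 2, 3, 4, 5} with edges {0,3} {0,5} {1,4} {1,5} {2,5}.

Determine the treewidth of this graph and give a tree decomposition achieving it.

The largest bag has 2 vertices, giving width 1; this decomposition certifies tw(G) ≤ 1. Any graph with an edge has treewidth ≥ 1, and G has the edge 1–5. Combining the bounds, tw(G) = 1.

Treewidth 1.
Bags: B1 = {1, 5}  B2 = {1, 4}  B3 = {2, 5}  B4 = {0, 5}  B5 = {0, 3}
Tree: B1–B2, B1–B3, B1–B4, B4–B5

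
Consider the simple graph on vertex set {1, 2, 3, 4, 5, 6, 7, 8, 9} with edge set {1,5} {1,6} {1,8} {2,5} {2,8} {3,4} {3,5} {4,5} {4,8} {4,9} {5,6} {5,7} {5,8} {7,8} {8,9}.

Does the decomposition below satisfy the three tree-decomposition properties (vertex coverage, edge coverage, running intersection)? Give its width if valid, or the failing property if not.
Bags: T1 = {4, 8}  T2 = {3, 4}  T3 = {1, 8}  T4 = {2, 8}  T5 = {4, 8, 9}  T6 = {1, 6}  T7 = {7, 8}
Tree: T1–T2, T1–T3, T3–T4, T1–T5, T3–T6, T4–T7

A tree decomposition must satisfy three properties: every vertex lies in some bag; for every edge, both endpoints lie together in some bag; and for every vertex, the bags containing it form a connected subtree. Here vertex 5 appears in no bag, so the decomposition is invalid.

No — vertex 5 appears in no bag.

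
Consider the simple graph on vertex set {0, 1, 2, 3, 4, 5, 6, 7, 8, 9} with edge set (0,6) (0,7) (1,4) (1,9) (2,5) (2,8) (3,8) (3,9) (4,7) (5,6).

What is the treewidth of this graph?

2

A width-2 tree decomposition is:
Bags: B1 = {0, 5, 6}  B2 = {0, 5, 7}  B3 = {4, 5, 7}  B4 = {1, 4, 5}  B5 = {1, 5, 9}  B6 = {3, 5, 9}  B7 = {3, 5, 8}  B8 = {2, 5, 8}
Tree: B1–B2, B2–B3, B3–B4, B4–B5, B5–B6, B6–B7, B7–B8
Every bag has size at most 3, so the width is 3 − 1 = 2 and tw(G) ≤ 2. The edges 5–6–0–7–4–1–9–3–8–2–5 form a cycle, so G is not a tree and its treewidth is at least 2. Combining the bounds, tw(G) = 2.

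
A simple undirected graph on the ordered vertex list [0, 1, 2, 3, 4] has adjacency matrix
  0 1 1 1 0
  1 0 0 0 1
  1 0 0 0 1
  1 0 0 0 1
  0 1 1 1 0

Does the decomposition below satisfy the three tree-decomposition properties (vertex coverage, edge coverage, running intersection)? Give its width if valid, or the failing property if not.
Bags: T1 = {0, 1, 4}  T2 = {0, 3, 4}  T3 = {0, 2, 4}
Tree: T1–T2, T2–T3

Every vertex of G appears in some bag (union = {0, 1, 2, 3, 4}); every edge is covered by a bag; and for each vertex v the set of bags containing v is connected in the bag tree. The decomposition is therefore valid. The largest bag has 3 vertices, so the width is 2.

Yes; width 2.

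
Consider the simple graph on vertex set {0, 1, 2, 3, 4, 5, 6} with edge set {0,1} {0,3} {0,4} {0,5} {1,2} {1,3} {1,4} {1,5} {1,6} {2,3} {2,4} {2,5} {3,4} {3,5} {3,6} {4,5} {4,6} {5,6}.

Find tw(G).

4

A width-4 tree decomposition is:
Bags: B1 = {0, 1, 3, 4, 5}  B2 = {1, 3, 4, 5, 6}  B3 = {1, 2, 3, 4, 5}
Tree: B1–B2, B1–B3
Every bag has size at most 5, so the width is 5 − 1 = 4 and tw(G) ≤ 4. For the lower bound, the 5 vertices {0, 1, 3, 4, 5} are pairwise adjacent, and any tree decomposition puts a clique entirely inside one bag — forcing width ≥ 4. Combining the bounds, tw(G) = 4.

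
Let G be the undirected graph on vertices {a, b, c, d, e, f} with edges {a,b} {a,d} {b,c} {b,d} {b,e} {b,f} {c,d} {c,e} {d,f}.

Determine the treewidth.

2

A width-2 tree decomposition is:
Bags: B1 = {b, c, d}  B2 = {b, c, e}  B3 = {b, d, f}  B4 = {a, b, d}
Tree: B1–B2, B1–B3, B1–B4
The largest bag has 3 vertices, giving width 2; this decomposition certifies tw(G) ≤ 2. On the other hand G contains the 3-clique {a, b, d}. A clique must lie in a single bag of any decomposition, so no decomposition can have width below 2. Hence tw(G) = 2 exactly.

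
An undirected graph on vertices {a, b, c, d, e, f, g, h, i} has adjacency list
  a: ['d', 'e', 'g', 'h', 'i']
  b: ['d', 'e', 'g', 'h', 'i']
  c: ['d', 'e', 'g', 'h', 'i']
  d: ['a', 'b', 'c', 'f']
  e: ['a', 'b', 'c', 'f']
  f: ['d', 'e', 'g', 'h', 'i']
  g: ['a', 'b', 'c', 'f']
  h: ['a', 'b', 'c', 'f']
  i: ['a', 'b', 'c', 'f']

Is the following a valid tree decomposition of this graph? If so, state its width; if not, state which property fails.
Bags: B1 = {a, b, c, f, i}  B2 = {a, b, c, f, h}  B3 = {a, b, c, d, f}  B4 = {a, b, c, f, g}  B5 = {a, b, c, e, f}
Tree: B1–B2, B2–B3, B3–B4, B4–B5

Vertex coverage: the bags together contain {a, b, c, d, e, f, g, h, i}, the full vertex set. Edge coverage: each edge of G has both endpoints in at least one bag. Running intersection: for every vertex, the bags containing it form a connected subtree. All three properties hold, so this is a valid tree decomposition of width max|bag| − 1 = 4, and hence tw(G) ≤ 4.

Yes; width 4.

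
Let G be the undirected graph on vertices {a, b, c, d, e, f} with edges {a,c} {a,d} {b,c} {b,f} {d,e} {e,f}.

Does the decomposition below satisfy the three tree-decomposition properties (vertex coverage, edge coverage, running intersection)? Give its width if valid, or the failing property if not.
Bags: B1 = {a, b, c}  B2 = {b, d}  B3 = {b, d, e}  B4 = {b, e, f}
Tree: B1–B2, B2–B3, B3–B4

No — edge (a,d) lies in no bag.

A tree decomposition must satisfy three properties: every vertex lies in some bag; for every edge, both endpoints lie together in some bag; and for every vertex, the bags containing it form a connected subtree. Here edge (a,d) lies in no bag, so the decomposition is invalid.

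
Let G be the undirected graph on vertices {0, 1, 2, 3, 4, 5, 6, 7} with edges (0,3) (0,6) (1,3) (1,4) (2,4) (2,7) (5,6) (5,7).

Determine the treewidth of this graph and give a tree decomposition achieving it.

Every bag has size at most 3, so the width is 3 − 1 = 2 and tw(G) ≤ 2. Since 2–7–5–6–0–3–1–4–2 is a cycle in G, G is not acyclic. Forests are exactly the graphs of treewidth ≤ 1, so tw(G) ≥ 2. Therefore the treewidth is 2.

Treewidth 2.
One optimal decomposition is:
Bags: B1 = {2, 5, 7}  B2 = {2, 5, 6}  B3 = {0, 2, 6}  B4 = {0, 2, 3}  B5 = {1, 2, 3}  B6 = {1, 2, 4}
Tree: B1–B2, B2–B3, B3–B4, B4–B5, B5–B6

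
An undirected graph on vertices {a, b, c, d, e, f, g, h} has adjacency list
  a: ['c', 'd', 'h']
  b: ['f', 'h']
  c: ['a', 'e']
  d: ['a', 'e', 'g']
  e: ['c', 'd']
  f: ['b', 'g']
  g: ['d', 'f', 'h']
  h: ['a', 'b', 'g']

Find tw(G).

A width-2 tree decomposition is:
Bags: B1 = {c, d, e}  B2 = {a, c, d}  B3 = {a, d, g}  B4 = {a, g, h}  B5 = {f, g, h}  B6 = {b, f, h}
Tree: B1–B2, B2–B3, B3–B4, B4–B5, B5–B6
Each bag holds 3 vertices, so the decomposition has width 2, which upper-bounds the treewidth. For the lower bound, G contains the cycle e–c–a–d–e, so G is not a forest; only forests have treewidth ≤ 1, hence tw(G) ≥ 2. Combining the bounds, tw(G) = 2.

2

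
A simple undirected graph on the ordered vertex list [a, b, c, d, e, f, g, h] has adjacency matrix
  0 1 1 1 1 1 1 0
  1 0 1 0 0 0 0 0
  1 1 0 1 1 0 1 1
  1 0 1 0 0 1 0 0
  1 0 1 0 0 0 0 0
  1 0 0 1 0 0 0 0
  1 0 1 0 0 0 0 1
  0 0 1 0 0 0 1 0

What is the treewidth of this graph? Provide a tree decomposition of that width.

Treewidth 2.
One such decomposition:
Bags: B1 = {a, c, d}  B2 = {a, b, c}  B3 = {a, c, e}  B4 = {a, c, g}  B5 = {a, d, f}  B6 = {c, g, h}
Tree: B1–B2, B2–B3, B2–B4, B1–B5, B4–B6

Every bag has size at most 3, so the width is 3 − 1 = 2 and tw(G) ≤ 2. For the lower bound, the 3 vertices {c, g, h} are pairwise adjacent, and any tree decomposition puts a clique entirely inside one bag — forcing width ≥ 2. The upper and lower bounds meet at 2, so that is the treewidth.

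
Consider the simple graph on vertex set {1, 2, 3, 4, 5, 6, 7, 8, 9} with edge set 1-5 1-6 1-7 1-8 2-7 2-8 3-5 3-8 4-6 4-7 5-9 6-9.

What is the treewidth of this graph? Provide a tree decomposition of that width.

Treewidth 3.
One such decomposition:
Bags: B1 = {2, 4, 6, 7}  B2 = {1, 2, 6, 7}  B3 = {1, 2, 6, 8}  B4 = {1, 6, 8, 9}  B5 = {1, 5, 8, 9}  B6 = {3, 5, 8, 9}
Tree: B1–B2, B2–B3, B3–B4, B4–B5, B5–B6

The largest bag has 4 vertices, giving width 3; this decomposition certifies tw(G) ≤ 3. For the lower bound: the 4 vertex sets {2,4,7}, {6}, {1}, {3,5,8,9} are disjoint, each induces a connected subgraph, and every pair is joined by at least one edge of G. Contracting each set to a single vertex therefore yields K_{4} as a minor, and since treewidth is minor-monotone, tw(G) ≥ tw(K_{4}) = 3. Therefore the treewidth is 3.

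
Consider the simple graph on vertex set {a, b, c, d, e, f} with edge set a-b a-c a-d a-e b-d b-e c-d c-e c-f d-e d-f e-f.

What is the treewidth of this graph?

3

A width-3 tree decomposition is:
Bags: B1 = {a, b, d, e}  B2 = {a, c, d, e}  B3 = {c, d, e, f}
Tree: B1–B2, B2–B3
Every bag has size at most 4, so the width is 4 − 1 = 3 and tw(G) ≤ 3. For the lower bound, the 4 vertices {c, d, e, f} are pairwise adjacent, and any tree decomposition puts a clique entirely inside one bag — forcing width ≥ 3. Combining the bounds, tw(G) = 3.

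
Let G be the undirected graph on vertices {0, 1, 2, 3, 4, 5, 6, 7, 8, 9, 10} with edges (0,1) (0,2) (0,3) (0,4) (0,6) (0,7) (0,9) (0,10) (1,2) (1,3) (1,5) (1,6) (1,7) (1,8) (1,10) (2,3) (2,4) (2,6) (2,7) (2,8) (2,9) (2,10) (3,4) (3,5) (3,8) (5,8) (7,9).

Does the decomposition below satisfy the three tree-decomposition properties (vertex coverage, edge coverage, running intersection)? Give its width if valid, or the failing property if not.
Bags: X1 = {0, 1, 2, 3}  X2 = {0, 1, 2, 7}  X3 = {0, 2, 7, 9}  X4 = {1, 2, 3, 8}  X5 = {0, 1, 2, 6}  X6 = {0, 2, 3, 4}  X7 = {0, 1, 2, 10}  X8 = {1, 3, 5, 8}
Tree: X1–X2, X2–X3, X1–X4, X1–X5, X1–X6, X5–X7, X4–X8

Yes; width 3.

Checking the three conditions: (i) the bags cover all of {0, 1, 2, 3, 4, 5, 6, 7, 8, 9, 10}; (ii) for each edge, some bag contains both endpoints; (iii) the bags containing any fixed vertex form a subtree. All hold, so the decomposition is valid with width 4 − 1 = 3.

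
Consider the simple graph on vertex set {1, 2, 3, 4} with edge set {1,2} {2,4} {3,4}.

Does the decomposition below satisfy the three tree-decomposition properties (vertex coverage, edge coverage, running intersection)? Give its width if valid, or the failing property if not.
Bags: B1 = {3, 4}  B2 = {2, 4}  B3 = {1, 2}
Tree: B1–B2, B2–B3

Checking the three conditions: (i) the bags cover all of {1, 2, 3, 4}; (ii) for each edge, some bag contains both endpoints; (iii) the bags containing any fixed vertex form a subtree. All hold, so the decomposition is valid with width 2 − 1 = 1.

Yes; width 1.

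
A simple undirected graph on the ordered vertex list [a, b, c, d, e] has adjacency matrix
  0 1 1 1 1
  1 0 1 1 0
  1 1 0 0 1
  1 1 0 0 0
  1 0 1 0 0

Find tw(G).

A width-2 tree decomposition is:
Bags: B1 = {a, b, d}  B2 = {a, b, c}  B3 = {a, c, e}
Tree: B1–B2, B2–B3
The largest bag has 3 vertices, giving width 2; this decomposition certifies tw(G) ≤ 2. On the other hand G contains the 3-clique {a, b, d}. A clique must lie in a single bag of any decomposition, so no decomposition can have width below 2. Combining the bounds, tw(G) = 2.

2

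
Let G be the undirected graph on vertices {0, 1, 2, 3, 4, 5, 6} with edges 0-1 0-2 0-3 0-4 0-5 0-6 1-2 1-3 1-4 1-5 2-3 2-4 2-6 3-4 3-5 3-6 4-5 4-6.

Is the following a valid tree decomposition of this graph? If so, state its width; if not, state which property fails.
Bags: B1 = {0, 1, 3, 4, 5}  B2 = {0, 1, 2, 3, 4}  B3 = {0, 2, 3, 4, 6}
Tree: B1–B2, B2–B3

Every vertex of G appears in some bag (union = {0, 1, 2, 3, 4, 5, 6}); every edge is covered by a bag; and for each vertex v the set of bags containing v is connected in the bag tree. The decomposition is therefore valid. The largest bag has 5 vertices, so the width is 4.

Yes; width 4.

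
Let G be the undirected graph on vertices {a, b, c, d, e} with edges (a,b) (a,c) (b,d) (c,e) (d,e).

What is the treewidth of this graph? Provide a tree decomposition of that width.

Each bag holds 3 vertices, so the decomposition has width 2, which upper-bounds the treewidth. The edges d–b–a–c–e–d form a cycle, so G is not a tree and its treewidth is at least 2. Combining the bounds, tw(G) = 2.

Treewidth 2.
Bags: B1 = {a, b, d}  B2 = {a, c, d}  B3 = {c, d, e}
Tree: B1–B2, B2–B3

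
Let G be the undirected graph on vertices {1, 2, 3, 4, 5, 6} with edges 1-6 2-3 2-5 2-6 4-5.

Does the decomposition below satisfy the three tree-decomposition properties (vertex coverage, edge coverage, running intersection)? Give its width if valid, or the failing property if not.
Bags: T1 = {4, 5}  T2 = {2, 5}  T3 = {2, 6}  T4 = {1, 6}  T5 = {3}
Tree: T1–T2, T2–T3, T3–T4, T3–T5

A tree decomposition must satisfy three properties: every vertex lies in some bag; for every edge, both endpoints lie together in some bag; and for every vertex, the bags containing it form a connected subtree. Here edge (2,3) lies in no bag, so the decomposition is invalid.

No — edge (2,3) lies in no bag.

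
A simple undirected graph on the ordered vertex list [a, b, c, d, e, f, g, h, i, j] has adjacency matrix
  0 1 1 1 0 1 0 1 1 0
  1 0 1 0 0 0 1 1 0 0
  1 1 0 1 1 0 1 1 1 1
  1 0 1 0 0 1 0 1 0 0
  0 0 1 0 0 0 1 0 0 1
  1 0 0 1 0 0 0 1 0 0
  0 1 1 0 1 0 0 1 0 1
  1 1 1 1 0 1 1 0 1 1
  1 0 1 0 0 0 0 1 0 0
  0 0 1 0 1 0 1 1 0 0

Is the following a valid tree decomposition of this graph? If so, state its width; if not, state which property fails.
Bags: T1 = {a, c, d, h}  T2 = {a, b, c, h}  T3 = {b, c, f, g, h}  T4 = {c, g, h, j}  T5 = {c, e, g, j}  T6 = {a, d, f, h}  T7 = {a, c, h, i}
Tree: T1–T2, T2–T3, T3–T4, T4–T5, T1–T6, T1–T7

No — bags containing vertex f are not connected in the tree.

A tree decomposition must satisfy three properties: every vertex lies in some bag; for every edge, both endpoints lie together in some bag; and for every vertex, the bags containing it form a connected subtree. Here bags containing vertex f are not connected in the tree, so the decomposition is invalid.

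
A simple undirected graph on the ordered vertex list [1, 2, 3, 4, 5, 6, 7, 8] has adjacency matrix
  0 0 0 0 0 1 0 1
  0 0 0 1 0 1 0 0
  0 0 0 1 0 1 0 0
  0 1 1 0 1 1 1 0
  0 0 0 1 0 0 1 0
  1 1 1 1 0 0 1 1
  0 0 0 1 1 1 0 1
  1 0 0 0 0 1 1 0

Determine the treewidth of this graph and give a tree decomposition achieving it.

The largest bag has 3 vertices, giving width 2; this decomposition certifies tw(G) ≤ 2. Conversely, {4, 5, 7} is a clique of size 3, and the vertices of any clique must share a bag in every tree decomposition; so some bag has ≥ 3 vertices and tw(G) ≥ 2. Therefore the treewidth is 2.

Treewidth 2.
One optimal decomposition is:
Bags: B1 = {4, 6, 7}  B2 = {6, 7, 8}  B3 = {4, 5, 7}  B4 = {1, 6, 8}  B5 = {3, 4, 6}  B6 = {2, 4, 6}
Tree: B1–B2, B1–B3, B2–B4, B1–B5, B1–B6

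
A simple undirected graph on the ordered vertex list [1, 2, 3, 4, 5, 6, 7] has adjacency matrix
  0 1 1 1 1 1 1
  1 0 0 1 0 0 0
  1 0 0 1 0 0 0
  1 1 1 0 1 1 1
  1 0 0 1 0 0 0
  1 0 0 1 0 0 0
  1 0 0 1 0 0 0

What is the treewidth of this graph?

2

A width-2 tree decomposition is:
Bags: B1 = {1, 4, 5}  B2 = {1, 4, 7}  B3 = {1, 4, 6}  B4 = {1, 2, 4}  B5 = {1, 3, 4}
Tree: B1–B2, B1–B3, B3–B4, B3–B5
Every bag has size at most 3, so the width is 3 − 1 = 2 and tw(G) ≤ 2. Conversely, {1, 2, 4} is a clique of size 3, and the vertices of any clique must share a bag in every tree decomposition; so some bag has ≥ 3 vertices and tw(G) ≥ 2. Hence tw(G) = 2 exactly.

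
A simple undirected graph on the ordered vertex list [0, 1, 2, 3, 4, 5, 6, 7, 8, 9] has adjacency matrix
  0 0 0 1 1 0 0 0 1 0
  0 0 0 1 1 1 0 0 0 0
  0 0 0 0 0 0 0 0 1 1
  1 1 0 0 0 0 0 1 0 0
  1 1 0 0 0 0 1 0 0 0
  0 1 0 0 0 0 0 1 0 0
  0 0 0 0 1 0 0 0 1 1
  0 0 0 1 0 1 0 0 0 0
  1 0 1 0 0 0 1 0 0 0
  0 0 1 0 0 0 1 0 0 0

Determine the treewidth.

2

A width-2 tree decomposition is:
Bags: B1 = {2, 8, 9}  B2 = {6, 8, 9}  B3 = {0, 6, 8}  B4 = {0, 4, 6}  B5 = {0, 3, 4}  B6 = {1, 3, 4}  B7 = {1, 3, 7}  B8 = {1, 5, 7}
Tree: B1–B2, B2–B3, B3–B4, B4–B5, B5–B6, B6–B7, B7–B8
The largest bag has 3 vertices, giving width 2; this decomposition certifies tw(G) ≤ 2. For the lower bound, G contains the cycle 2–9–6–8–2, so G is not a forest; only forests have treewidth ≤ 1, hence tw(G) ≥ 2. Therefore the treewidth is 2.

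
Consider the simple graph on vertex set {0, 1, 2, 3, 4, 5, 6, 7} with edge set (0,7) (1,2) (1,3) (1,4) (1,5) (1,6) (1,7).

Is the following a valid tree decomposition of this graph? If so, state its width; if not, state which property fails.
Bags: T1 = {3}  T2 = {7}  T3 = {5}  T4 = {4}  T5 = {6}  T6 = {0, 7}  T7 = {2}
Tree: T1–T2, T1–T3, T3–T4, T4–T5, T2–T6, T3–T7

A tree decomposition must satisfy three properties: every vertex lies in some bag; for every edge, both endpoints lie together in some bag; and for every vertex, the bags containing it form a connected subtree. Here vertex 1 appears in no bag, so the decomposition is invalid.

No — vertex 1 appears in no bag.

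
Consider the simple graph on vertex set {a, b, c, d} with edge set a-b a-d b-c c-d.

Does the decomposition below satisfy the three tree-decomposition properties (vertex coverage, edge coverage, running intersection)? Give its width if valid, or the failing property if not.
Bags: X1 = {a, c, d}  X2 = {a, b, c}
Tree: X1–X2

Yes; width 2.

Every vertex of G appears in some bag (union = {a, b, c, d}); every edge is covered by a bag; and for each vertex v the set of bags containing v is connected in the bag tree. The decomposition is therefore valid. The largest bag has 3 vertices, so the width is 2.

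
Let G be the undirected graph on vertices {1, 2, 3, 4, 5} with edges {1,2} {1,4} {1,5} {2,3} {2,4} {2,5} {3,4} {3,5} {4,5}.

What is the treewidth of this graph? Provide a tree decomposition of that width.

Every bag has size at most 4, so the width is 4 − 1 = 3 and tw(G) ≤ 3. For the lower bound, the 4 vertices {1, 2, 4, 5} are pairwise adjacent, and any tree decomposition puts a clique entirely inside one bag — forcing width ≥ 3. Combining the bounds, tw(G) = 3.

Treewidth 3.
One optimal decomposition is:
Bags: B1 = {1, 2, 4, 5}  B2 = {2, 3, 4, 5}
Tree: B1–B2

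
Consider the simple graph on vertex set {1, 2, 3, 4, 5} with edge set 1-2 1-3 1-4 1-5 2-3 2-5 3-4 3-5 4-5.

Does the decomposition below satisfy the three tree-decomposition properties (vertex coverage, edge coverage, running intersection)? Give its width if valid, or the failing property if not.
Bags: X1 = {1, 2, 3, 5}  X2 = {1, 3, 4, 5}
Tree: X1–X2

Yes; width 3.

Vertex coverage: the bags together contain {1, 2, 3, 4, 5}, the full vertex set. Edge coverage: each edge of G has both endpoints in at least one bag. Running intersection: for every vertex, the bags containing it form a connected subtree. All three properties hold, so this is a valid tree decomposition of width max|bag| − 1 = 3, and hence tw(G) ≤ 3.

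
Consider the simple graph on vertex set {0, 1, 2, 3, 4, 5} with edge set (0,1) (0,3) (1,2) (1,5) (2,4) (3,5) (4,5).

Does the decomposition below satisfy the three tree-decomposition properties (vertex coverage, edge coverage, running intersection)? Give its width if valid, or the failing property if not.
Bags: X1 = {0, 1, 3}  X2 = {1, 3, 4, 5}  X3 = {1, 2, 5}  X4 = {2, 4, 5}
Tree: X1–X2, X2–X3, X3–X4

No — bags containing vertex 4 are not connected in the tree.

A tree decomposition must satisfy three properties: every vertex lies in some bag; for every edge, both endpoints lie together in some bag; and for every vertex, the bags containing it form a connected subtree. Here bags containing vertex 4 are not connected in the tree, so the decomposition is invalid.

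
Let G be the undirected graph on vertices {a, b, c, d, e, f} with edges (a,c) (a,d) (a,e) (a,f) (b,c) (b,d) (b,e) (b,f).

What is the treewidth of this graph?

2

A width-2 tree decomposition is:
Bags: B1 = {a, b, f}  B2 = {a, b, c}  B3 = {a, b, d}  B4 = {a, b, e}
Tree: B1–B2, B2–B3, B3–B4
The largest bag has 3 vertices, giving width 2; this decomposition certifies tw(G) ≤ 2. For the lower bound, G contains the cycle f–a–c–b–f, so G is not a forest; only forests have treewidth ≤ 1, hence tw(G) ≥ 2. Hence tw(G) = 2 exactly.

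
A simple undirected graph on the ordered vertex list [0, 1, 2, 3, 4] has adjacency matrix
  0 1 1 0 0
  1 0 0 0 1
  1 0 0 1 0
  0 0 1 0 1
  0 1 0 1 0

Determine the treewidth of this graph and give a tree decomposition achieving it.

Each bag holds 3 vertices, so the decomposition has width 2, which upper-bounds the treewidth. Since 0–1–4–3–2–0 is a cycle in G, G is not acyclic. Forests are exactly the graphs of treewidth ≤ 1, so tw(G) ≥ 2. Therefore the treewidth is 2.

Treewidth 2.
One such decomposition:
Bags: B1 = {0, 1, 4}  B2 = {0, 3, 4}  B3 = {0, 2, 3}
Tree: B1–B2, B2–B3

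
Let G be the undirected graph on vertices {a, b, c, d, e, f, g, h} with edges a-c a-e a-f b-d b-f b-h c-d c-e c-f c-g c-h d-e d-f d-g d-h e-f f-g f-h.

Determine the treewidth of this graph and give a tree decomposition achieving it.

Each bag holds 4 vertices, so the decomposition has width 3, which upper-bounds the treewidth. On the other hand G contains the 4-clique {c, d, f, g}. A clique must lie in a single bag of any decomposition, so no decomposition can have width below 3. Hence tw(G) = 3 exactly.

Treewidth 3.
One such decomposition:
Bags: B1 = {c, d, f, h}  B2 = {c, d, e, f}  B3 = {b, d, f, h}  B4 = {c, d, f, g}  B5 = {a, c, e, f}
Tree: B1–B2, B1–B3, B1–B4, B2–B5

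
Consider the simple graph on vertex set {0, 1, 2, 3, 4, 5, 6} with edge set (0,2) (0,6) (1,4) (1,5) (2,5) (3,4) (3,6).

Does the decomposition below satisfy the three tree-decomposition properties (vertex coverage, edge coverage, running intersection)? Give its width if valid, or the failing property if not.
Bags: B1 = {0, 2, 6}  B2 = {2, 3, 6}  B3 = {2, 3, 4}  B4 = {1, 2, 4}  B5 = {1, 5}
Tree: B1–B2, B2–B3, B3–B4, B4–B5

A tree decomposition must satisfy three properties: every vertex lies in some bag; for every edge, both endpoints lie together in some bag; and for every vertex, the bags containing it form a connected subtree. Here edge (2,5) lies in no bag, so the decomposition is invalid.

No — edge (2,5) lies in no bag.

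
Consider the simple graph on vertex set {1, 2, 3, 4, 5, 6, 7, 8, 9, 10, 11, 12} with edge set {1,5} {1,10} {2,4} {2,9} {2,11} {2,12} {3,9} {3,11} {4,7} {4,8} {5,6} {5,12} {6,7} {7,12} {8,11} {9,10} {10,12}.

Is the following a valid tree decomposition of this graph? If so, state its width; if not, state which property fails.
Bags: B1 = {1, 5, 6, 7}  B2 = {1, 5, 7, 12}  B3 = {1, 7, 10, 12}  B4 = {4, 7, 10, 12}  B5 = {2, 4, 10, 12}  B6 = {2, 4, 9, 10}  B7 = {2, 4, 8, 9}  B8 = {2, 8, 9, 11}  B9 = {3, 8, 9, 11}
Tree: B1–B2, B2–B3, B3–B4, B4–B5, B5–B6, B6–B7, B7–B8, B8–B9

Yes; width 3.

Every vertex of G appears in some bag (union = {1, 2, 3, 4, 5, 6, 7, 8, 9, 10, 11, 12}); every edge is covered by a bag; and for each vertex v the set of bags containing v is connected in the bag tree. The decomposition is therefore valid. The largest bag has 4 vertices, so the width is 3.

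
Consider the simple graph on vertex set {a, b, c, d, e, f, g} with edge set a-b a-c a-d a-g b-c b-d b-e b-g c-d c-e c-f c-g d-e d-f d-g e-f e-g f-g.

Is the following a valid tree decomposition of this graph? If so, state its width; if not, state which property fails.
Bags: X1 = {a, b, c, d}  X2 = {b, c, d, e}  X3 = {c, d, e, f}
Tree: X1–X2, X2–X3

No — vertex g appears in no bag.

A tree decomposition must satisfy three properties: every vertex lies in some bag; for every edge, both endpoints lie together in some bag; and for every vertex, the bags containing it form a connected subtree. Here vertex g appears in no bag, so the decomposition is invalid.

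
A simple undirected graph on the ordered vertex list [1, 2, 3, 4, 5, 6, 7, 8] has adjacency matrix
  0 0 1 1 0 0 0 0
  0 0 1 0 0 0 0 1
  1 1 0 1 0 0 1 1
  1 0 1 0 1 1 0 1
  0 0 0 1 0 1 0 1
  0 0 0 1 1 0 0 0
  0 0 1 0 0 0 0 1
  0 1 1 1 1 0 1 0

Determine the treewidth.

2

A width-2 tree decomposition is:
Bags: B1 = {3, 4, 8}  B2 = {4, 5, 8}  B3 = {1, 3, 4}  B4 = {3, 7, 8}  B5 = {2, 3, 8}  B6 = {4, 5, 6}
Tree: B1–B2, B1–B3, B1–B4, B4–B5, B2–B6
Each bag holds 3 vertices, so the decomposition has width 2, which upper-bounds the treewidth. On the other hand G contains the 3-clique {2, 3, 8}. A clique must lie in a single bag of any decomposition, so no decomposition can have width below 2. Hence tw(G) = 2 exactly.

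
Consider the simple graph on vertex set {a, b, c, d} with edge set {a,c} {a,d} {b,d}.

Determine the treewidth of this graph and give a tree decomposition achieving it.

Treewidth 1.
One such decomposition:
Bags: B1 = {a, d}  B2 = {a, c}  B3 = {b, d}
Tree: B1–B2, B1–B3

Every bag has size at most 2, so the width is 2 − 1 = 1 and tw(G) ≤ 1. Since G has at least one edge (e.g. d–a), it is not an edgeless graph, so tw(G) ≥ 1. Therefore the treewidth is 1.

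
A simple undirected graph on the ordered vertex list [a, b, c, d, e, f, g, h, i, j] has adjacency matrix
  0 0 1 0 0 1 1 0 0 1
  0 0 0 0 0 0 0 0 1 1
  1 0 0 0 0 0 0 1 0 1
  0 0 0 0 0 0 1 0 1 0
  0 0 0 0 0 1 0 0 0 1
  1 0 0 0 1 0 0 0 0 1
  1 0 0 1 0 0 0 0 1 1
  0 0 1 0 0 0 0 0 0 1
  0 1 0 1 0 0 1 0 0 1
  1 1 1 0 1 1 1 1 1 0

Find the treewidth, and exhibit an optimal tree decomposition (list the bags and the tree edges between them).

The largest bag has 3 vertices, giving width 2; this decomposition certifies tw(G) ≤ 2. Conversely, {d, g, i} is a clique of size 3, and the vertices of any clique must share a bag in every tree decomposition; so some bag has ≥ 3 vertices and tw(G) ≥ 2. Therefore the treewidth is 2.

Treewidth 2.
Bags: B1 = {a, g, j}  B2 = {a, f, j}  B3 = {a, c, j}  B4 = {c, h, j}  B5 = {g, i, j}  B6 = {b, i, j}  B7 = {d, g, i}  B8 = {e, f, j}
Tree: B1–B2, B2–B3, B3–B4, B1–B5, B5–B6, B5–B7, B2–B8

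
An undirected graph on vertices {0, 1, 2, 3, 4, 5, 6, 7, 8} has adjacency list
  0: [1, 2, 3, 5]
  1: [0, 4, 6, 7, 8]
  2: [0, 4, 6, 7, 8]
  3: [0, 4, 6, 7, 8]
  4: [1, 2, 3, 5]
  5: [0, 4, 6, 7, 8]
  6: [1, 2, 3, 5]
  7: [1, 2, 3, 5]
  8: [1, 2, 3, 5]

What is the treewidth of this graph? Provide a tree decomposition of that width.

Treewidth 4.
One optimal decomposition is:
Bags: B1 = {1, 2, 3, 4, 5}  B2 = {1, 2, 3, 5, 6}  B3 = {1, 2, 3, 5, 7}  B4 = {1, 2, 3, 5, 8}  B5 = {0, 1, 2, 3, 5}
Tree: B1–B2, B2–B3, B3–B4, B4–B5

Every bag has size at most 5, so the width is 5 − 1 = 4 and tw(G) ≤ 4. For the lower bound: the 5 vertex sets {4,5}, {1,6}, {3,7}, {2}, {8} are disjoint, each induces a connected subgraph, and every pair is joined by at least one edge of G. Contracting each set to a single vertex therefore yields K_{5} as a minor, and since treewidth is minor-monotone, tw(G) ≥ tw(K_{5}) = 4. Hence tw(G) = 4 exactly.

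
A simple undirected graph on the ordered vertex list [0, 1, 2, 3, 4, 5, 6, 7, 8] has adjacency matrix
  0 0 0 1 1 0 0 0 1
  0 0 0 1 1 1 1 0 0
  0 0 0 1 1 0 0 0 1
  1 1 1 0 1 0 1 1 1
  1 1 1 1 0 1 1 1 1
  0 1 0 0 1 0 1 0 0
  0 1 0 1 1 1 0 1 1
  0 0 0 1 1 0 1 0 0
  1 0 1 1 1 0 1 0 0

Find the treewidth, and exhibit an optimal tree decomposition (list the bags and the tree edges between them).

Each bag holds 4 vertices, so the decomposition has width 3, which upper-bounds the treewidth. Conversely, {0, 3, 4, 8} is a clique of size 4, and the vertices of any clique must share a bag in every tree decomposition; so some bag has ≥ 4 vertices and tw(G) ≥ 3. Hence tw(G) = 3 exactly.

Treewidth 3.
One optimal decomposition is:
Bags: B1 = {3, 4, 6, 8}  B2 = {1, 3, 4, 6}  B3 = {2, 3, 4, 8}  B4 = {3, 4, 6, 7}  B5 = {1, 4, 5, 6}  B6 = {0, 3, 4, 8}
Tree: B1–B2, B1–B3, B1–B4, B2–B5, B1–B6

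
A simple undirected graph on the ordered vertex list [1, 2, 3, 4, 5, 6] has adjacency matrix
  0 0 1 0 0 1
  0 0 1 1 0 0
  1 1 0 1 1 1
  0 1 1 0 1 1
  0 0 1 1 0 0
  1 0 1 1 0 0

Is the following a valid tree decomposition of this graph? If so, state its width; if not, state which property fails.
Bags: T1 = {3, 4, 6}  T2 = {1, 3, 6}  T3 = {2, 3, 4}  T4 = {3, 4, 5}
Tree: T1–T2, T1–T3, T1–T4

Checking the three conditions: (i) the bags cover all of {1, 2, 3, 4, 5, 6}; (ii) for each edge, some bag contains both endpoints; (iii) the bags containing any fixed vertex form a subtree. All hold, so the decomposition is valid with width 3 − 1 = 2.

Yes; width 2.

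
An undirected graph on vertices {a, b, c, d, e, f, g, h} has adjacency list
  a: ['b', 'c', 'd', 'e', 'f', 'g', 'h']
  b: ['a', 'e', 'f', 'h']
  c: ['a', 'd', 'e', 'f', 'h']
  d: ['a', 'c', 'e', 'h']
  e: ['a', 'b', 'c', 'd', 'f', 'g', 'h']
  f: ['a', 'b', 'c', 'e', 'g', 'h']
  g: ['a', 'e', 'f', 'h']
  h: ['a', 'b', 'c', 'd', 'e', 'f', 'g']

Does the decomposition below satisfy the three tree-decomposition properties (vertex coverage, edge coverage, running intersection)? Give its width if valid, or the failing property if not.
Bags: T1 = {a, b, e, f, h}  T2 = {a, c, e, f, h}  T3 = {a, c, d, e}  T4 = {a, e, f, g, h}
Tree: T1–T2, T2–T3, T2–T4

A tree decomposition must satisfy three properties: every vertex lies in some bag; for every edge, both endpoints lie together in some bag; and for every vertex, the bags containing it form a connected subtree. Here edge (h,d) lies in no bag, so the decomposition is invalid.

No — edge (h,d) lies in no bag.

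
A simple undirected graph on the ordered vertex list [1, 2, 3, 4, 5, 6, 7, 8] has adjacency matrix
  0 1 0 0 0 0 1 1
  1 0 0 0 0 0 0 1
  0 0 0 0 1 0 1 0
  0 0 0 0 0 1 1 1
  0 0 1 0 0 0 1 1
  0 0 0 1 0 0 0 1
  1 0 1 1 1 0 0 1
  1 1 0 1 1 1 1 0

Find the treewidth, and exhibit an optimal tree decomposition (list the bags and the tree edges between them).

Every bag has size at most 3, so the width is 3 − 1 = 2 and tw(G) ≤ 2. On the other hand G contains the 3-clique {1, 2, 8}. A clique must lie in a single bag of any decomposition, so no decomposition can have width below 2. The upper and lower bounds meet at 2, so that is the treewidth.

Treewidth 2.
One optimal decomposition is:
Bags: B1 = {5, 7, 8}  B2 = {1, 7, 8}  B3 = {3, 5, 7}  B4 = {4, 7, 8}  B5 = {1, 2, 8}  B6 = {4, 6, 8}
Tree: B1–B2, B1–B3, B2–B4, B2–B5, B4–B6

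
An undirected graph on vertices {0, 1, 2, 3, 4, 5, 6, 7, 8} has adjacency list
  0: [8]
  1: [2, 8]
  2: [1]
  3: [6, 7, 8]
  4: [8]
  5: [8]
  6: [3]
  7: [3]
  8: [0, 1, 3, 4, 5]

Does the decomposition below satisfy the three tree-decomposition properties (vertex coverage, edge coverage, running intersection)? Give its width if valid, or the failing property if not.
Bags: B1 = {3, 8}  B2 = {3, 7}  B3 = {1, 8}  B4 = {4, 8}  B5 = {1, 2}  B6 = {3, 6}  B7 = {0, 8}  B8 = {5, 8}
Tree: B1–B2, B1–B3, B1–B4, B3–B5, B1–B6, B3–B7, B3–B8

Yes; width 1.

Vertex coverage: the bags together contain {0, 1, 2, 3, 4, 5, 6, 7, 8}, the full vertex set. Edge coverage: each edge of G has both endpoints in at least one bag. Running intersection: for every vertex, the bags containing it form a connected subtree. All three properties hold, so this is a valid tree decomposition of width max|bag| − 1 = 1, and hence tw(G) ≤ 1.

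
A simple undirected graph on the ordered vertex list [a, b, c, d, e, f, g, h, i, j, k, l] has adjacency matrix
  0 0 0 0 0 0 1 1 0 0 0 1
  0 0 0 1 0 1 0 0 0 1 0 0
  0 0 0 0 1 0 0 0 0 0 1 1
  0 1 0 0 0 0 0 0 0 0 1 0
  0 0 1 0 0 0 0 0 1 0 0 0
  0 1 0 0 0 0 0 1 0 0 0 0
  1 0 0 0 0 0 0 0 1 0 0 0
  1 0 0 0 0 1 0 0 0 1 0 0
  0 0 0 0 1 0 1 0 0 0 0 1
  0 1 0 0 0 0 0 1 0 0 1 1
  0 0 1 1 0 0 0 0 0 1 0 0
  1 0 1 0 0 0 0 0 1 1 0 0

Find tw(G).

A width-3 tree decomposition is:
Bags: B1 = {b, d, f, h}  B2 = {b, d, h, j}  B3 = {d, h, j, k}  B4 = {a, h, j, k}  B5 = {a, j, k, l}  B6 = {a, c, k, l}  B7 = {a, c, g, l}  B8 = {c, g, i, l}  B9 = {c, e, g, i}
Tree: B1–B2, B2–B3, B3–B4, B4–B5, B5–B6, B6–B7, B7–B8, B8–B9
Each bag holds 4 vertices, so the decomposition has width 3, which upper-bounds the treewidth. For the lower bound: the 4 vertex sets {b,d,f}, {h}, {j}, {a,c,k,l} are disjoint, each induces a connected subgraph, and every pair is joined by at least one edge of G. Contracting each set to a single vertex therefore yields K_{4} as a minor, and since treewidth is minor-monotone, tw(G) ≥ tw(K_{4}) = 3. The upper and lower bounds meet at 3, so that is the treewidth.

3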